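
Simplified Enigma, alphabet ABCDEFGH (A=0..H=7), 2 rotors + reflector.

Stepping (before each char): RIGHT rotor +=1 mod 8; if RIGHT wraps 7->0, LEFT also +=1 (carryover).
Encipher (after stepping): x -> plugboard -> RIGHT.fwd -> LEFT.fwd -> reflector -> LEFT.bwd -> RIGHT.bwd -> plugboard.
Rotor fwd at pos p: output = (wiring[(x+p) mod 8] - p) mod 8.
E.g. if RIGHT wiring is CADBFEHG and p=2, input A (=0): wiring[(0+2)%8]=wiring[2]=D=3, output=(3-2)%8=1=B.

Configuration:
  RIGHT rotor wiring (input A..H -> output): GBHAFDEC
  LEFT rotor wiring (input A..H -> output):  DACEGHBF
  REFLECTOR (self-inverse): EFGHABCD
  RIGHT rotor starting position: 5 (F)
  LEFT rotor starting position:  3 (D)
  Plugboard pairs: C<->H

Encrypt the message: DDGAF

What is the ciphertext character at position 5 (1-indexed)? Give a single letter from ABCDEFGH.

Char 1 ('D'): step: R->6, L=3; D->plug->D->R->D->L->G->refl->C->L'->E->R'->B->plug->B
Char 2 ('D'): step: R->7, L=3; D->plug->D->R->A->L->B->refl->F->L'->G->R'->F->plug->F
Char 3 ('G'): step: R->0, L->4 (L advanced); G->plug->G->R->E->L->H->refl->D->L'->B->R'->B->plug->B
Char 4 ('A'): step: R->1, L=4; A->plug->A->R->A->L->C->refl->G->L'->G->R'->B->plug->B
Char 5 ('F'): step: R->2, L=4; F->plug->F->R->A->L->C->refl->G->L'->G->R'->B->plug->B

B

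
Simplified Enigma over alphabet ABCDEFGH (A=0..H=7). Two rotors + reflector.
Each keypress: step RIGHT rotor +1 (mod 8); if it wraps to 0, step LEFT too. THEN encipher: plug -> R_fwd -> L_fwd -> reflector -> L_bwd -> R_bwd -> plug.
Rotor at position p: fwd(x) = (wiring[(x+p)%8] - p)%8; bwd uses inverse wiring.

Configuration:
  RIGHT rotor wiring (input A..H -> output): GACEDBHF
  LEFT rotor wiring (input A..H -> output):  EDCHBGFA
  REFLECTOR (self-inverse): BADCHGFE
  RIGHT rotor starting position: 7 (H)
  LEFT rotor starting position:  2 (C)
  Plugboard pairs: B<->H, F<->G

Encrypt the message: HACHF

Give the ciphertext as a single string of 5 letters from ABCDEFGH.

Answer: FEFBH

Derivation:
Char 1 ('H'): step: R->0, L->3 (L advanced); H->plug->B->R->A->L->E->refl->H->L'->H->R'->G->plug->F
Char 2 ('A'): step: R->1, L=3; A->plug->A->R->H->L->H->refl->E->L'->A->R'->E->plug->E
Char 3 ('C'): step: R->2, L=3; C->plug->C->R->B->L->G->refl->F->L'->E->R'->G->plug->F
Char 4 ('H'): step: R->3, L=3; H->plug->B->R->A->L->E->refl->H->L'->H->R'->H->plug->B
Char 5 ('F'): step: R->4, L=3; F->plug->G->R->G->L->A->refl->B->L'->F->R'->B->plug->H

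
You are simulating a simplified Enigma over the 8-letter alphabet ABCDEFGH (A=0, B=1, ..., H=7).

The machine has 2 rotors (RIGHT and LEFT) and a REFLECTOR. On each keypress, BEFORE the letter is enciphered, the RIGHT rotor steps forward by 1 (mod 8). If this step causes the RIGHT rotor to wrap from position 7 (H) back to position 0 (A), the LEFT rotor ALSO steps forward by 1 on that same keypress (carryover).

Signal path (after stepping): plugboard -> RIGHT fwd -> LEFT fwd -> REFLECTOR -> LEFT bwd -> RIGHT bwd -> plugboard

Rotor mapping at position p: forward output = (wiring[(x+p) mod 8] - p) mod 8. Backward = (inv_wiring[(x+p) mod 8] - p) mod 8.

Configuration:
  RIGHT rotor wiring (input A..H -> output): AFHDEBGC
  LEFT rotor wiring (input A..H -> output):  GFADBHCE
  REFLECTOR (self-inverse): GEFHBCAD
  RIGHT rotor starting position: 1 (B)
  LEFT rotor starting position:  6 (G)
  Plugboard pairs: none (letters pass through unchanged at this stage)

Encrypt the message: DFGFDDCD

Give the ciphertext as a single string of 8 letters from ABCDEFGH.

Char 1 ('D'): step: R->2, L=6; D->plug->D->R->H->L->B->refl->E->L'->A->R'->F->plug->F
Char 2 ('F'): step: R->3, L=6; F->plug->F->R->F->L->F->refl->C->L'->E->R'->H->plug->H
Char 3 ('G'): step: R->4, L=6; G->plug->G->R->D->L->H->refl->D->L'->G->R'->D->plug->D
Char 4 ('F'): step: R->5, L=6; F->plug->F->R->C->L->A->refl->G->L'->B->R'->B->plug->B
Char 5 ('D'): step: R->6, L=6; D->plug->D->R->H->L->B->refl->E->L'->A->R'->A->plug->A
Char 6 ('D'): step: R->7, L=6; D->plug->D->R->A->L->E->refl->B->L'->H->R'->H->plug->H
Char 7 ('C'): step: R->0, L->7 (L advanced); C->plug->C->R->H->L->D->refl->H->L'->B->R'->F->plug->F
Char 8 ('D'): step: R->1, L=7; D->plug->D->R->D->L->B->refl->E->L'->E->R'->A->plug->A

Answer: FHDBAHFA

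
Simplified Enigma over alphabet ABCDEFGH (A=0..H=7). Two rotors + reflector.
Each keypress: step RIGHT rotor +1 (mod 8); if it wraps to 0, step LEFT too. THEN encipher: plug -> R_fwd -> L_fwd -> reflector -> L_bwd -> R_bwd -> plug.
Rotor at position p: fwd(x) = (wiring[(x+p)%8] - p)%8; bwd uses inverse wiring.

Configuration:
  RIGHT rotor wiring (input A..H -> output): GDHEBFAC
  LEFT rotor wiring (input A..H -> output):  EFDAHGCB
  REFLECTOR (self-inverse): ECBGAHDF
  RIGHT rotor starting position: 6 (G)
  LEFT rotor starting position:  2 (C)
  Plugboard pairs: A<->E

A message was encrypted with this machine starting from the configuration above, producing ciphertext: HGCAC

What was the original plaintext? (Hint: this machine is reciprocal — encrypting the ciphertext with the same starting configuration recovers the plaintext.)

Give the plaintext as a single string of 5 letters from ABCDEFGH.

Char 1 ('H'): step: R->7, L=2; H->plug->H->R->B->L->G->refl->D->L'->H->R'->B->plug->B
Char 2 ('G'): step: R->0, L->3 (L advanced); G->plug->G->R->A->L->F->refl->H->L'->D->R'->B->plug->B
Char 3 ('C'): step: R->1, L=3; C->plug->C->R->D->L->H->refl->F->L'->A->R'->D->plug->D
Char 4 ('A'): step: R->2, L=3; A->plug->E->R->G->L->C->refl->B->L'->F->R'->A->plug->E
Char 5 ('C'): step: R->3, L=3; C->plug->C->R->C->L->D->refl->G->L'->E->R'->H->plug->H

Answer: BBDEH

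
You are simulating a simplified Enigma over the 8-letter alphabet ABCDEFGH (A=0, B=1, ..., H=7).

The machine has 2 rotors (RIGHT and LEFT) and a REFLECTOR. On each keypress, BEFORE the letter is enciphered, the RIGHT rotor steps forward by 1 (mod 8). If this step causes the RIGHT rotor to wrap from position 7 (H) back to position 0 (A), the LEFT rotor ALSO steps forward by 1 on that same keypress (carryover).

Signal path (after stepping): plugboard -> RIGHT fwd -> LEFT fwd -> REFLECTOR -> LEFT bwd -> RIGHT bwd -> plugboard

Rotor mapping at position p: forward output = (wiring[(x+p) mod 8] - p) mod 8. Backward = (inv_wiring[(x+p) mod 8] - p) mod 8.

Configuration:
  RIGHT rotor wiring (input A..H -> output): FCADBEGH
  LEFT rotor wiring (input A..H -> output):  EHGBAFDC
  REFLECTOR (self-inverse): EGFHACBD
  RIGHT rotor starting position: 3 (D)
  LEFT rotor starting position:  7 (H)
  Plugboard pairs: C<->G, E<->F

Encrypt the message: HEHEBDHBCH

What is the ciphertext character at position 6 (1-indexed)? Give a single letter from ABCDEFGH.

Char 1 ('H'): step: R->4, L=7; H->plug->H->R->H->L->E->refl->A->L'->C->R'->C->plug->G
Char 2 ('E'): step: R->5, L=7; E->plug->F->R->D->L->H->refl->D->L'->A->R'->D->plug->D
Char 3 ('H'): step: R->6, L=7; H->plug->H->R->G->L->G->refl->B->L'->F->R'->F->plug->E
Char 4 ('E'): step: R->7, L=7; E->plug->F->R->C->L->A->refl->E->L'->H->R'->H->plug->H
Char 5 ('B'): step: R->0, L->0 (L advanced); B->plug->B->R->C->L->G->refl->B->L'->D->R'->D->plug->D
Char 6 ('D'): step: R->1, L=0; D->plug->D->R->A->L->E->refl->A->L'->E->R'->H->plug->H

H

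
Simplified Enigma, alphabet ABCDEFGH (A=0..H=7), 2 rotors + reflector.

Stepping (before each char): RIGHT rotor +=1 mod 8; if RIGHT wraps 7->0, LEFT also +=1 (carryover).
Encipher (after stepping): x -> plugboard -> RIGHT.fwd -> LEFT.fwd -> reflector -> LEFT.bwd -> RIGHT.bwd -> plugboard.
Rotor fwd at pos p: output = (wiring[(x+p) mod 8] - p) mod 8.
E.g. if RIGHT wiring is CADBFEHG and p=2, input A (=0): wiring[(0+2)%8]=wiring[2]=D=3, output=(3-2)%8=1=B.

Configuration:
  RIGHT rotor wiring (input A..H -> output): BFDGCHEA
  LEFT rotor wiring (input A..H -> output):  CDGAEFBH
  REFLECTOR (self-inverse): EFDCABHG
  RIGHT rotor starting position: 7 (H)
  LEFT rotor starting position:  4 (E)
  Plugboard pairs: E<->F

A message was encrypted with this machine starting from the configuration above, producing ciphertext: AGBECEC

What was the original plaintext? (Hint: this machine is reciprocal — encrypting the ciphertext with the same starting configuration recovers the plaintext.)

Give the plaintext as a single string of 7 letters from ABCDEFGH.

Char 1 ('A'): step: R->0, L->5 (L advanced); A->plug->A->R->B->L->E->refl->A->L'->A->R'->H->plug->H
Char 2 ('G'): step: R->1, L=5; G->plug->G->R->H->L->H->refl->G->L'->E->R'->A->plug->A
Char 3 ('B'): step: R->2, L=5; B->plug->B->R->E->L->G->refl->H->L'->H->R'->G->plug->G
Char 4 ('E'): step: R->3, L=5; E->plug->F->R->G->L->D->refl->C->L'->C->R'->G->plug->G
Char 5 ('C'): step: R->4, L=5; C->plug->C->R->A->L->A->refl->E->L'->B->R'->F->plug->E
Char 6 ('E'): step: R->5, L=5; E->plug->F->R->G->L->D->refl->C->L'->C->R'->A->plug->A
Char 7 ('C'): step: R->6, L=5; C->plug->C->R->D->L->F->refl->B->L'->F->R'->E->plug->F

Answer: HAGGEAF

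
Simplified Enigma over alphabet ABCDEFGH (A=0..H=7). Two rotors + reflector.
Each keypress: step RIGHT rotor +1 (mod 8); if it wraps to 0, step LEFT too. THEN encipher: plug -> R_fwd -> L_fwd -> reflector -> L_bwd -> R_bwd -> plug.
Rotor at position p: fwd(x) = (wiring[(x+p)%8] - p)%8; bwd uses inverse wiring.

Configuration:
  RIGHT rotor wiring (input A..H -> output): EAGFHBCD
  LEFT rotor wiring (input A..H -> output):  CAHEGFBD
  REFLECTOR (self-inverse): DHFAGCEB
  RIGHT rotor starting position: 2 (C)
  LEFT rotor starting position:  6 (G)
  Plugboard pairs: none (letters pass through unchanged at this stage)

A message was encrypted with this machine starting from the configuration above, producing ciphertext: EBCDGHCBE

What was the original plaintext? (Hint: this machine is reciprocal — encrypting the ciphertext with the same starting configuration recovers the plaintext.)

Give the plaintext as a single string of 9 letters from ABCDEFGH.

Char 1 ('E'): step: R->3, L=6; E->plug->E->R->A->L->D->refl->A->L'->G->R'->C->plug->C
Char 2 ('B'): step: R->4, L=6; B->plug->B->R->F->L->G->refl->E->L'->C->R'->G->plug->G
Char 3 ('C'): step: R->5, L=6; C->plug->C->R->G->L->A->refl->D->L'->A->R'->G->plug->G
Char 4 ('D'): step: R->6, L=6; D->plug->D->R->C->L->E->refl->G->L'->F->R'->B->plug->B
Char 5 ('G'): step: R->7, L=6; G->plug->G->R->C->L->E->refl->G->L'->F->R'->B->plug->B
Char 6 ('H'): step: R->0, L->7 (L advanced); H->plug->H->R->D->L->A->refl->D->L'->B->R'->F->plug->F
Char 7 ('C'): step: R->1, L=7; C->plug->C->R->E->L->F->refl->C->L'->H->R'->A->plug->A
Char 8 ('B'): step: R->2, L=7; B->plug->B->R->D->L->A->refl->D->L'->B->R'->F->plug->F
Char 9 ('E'): step: R->3, L=7; E->plug->E->R->A->L->E->refl->G->L'->G->R'->C->plug->C

Answer: CGGBBFAFC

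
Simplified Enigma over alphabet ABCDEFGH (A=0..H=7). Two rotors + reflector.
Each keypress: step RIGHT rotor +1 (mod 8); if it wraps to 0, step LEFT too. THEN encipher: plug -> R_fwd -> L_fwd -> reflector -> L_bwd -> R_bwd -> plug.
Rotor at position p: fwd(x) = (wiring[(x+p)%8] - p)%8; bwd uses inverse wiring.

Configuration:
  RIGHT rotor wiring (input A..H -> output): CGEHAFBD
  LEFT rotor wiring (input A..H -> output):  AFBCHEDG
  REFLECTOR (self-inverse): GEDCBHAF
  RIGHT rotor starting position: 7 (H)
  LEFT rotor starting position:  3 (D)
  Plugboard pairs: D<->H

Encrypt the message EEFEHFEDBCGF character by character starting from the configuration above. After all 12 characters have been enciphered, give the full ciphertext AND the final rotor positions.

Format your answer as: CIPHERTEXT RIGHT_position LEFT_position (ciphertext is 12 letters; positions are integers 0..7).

Answer: DAEGBEGGEFCG 3 5

Derivation:
Char 1 ('E'): step: R->0, L->4 (L advanced); E->plug->E->R->A->L->D->refl->C->L'->D->R'->H->plug->D
Char 2 ('E'): step: R->1, L=4; E->plug->E->R->E->L->E->refl->B->L'->F->R'->A->plug->A
Char 3 ('F'): step: R->2, L=4; F->plug->F->R->B->L->A->refl->G->L'->H->R'->E->plug->E
Char 4 ('E'): step: R->3, L=4; E->plug->E->R->A->L->D->refl->C->L'->D->R'->G->plug->G
Char 5 ('H'): step: R->4, L=4; H->plug->D->R->H->L->G->refl->A->L'->B->R'->B->plug->B
Char 6 ('F'): step: R->5, L=4; F->plug->F->R->H->L->G->refl->A->L'->B->R'->E->plug->E
Char 7 ('E'): step: R->6, L=4; E->plug->E->R->G->L->F->refl->H->L'->C->R'->G->plug->G
Char 8 ('D'): step: R->7, L=4; D->plug->H->R->C->L->H->refl->F->L'->G->R'->G->plug->G
Char 9 ('B'): step: R->0, L->5 (L advanced); B->plug->B->R->G->L->F->refl->H->L'->A->R'->E->plug->E
Char 10 ('C'): step: R->1, L=5; C->plug->C->R->G->L->F->refl->H->L'->A->R'->F->plug->F
Char 11 ('G'): step: R->2, L=5; G->plug->G->R->A->L->H->refl->F->L'->G->R'->C->plug->C
Char 12 ('F'): step: R->3, L=5; F->plug->F->R->H->L->C->refl->D->L'->D->R'->G->plug->G
Final: ciphertext=DAEGBEGGEFCG, RIGHT=3, LEFT=5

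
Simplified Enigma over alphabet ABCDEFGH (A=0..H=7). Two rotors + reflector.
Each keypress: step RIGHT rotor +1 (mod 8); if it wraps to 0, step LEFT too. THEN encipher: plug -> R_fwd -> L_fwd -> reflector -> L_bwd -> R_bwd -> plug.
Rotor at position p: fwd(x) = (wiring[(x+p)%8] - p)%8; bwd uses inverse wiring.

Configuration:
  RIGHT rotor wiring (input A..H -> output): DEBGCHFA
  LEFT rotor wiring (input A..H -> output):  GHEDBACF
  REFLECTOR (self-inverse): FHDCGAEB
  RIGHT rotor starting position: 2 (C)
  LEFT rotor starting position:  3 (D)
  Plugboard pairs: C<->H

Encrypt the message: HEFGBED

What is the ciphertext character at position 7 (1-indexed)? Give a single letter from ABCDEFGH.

Char 1 ('H'): step: R->3, L=3; H->plug->C->R->E->L->C->refl->D->L'->F->R'->E->plug->E
Char 2 ('E'): step: R->4, L=3; E->plug->E->R->H->L->B->refl->H->L'->D->R'->B->plug->B
Char 3 ('F'): step: R->5, L=3; F->plug->F->R->E->L->C->refl->D->L'->F->R'->H->plug->C
Char 4 ('G'): step: R->6, L=3; G->plug->G->R->E->L->C->refl->D->L'->F->R'->C->plug->H
Char 5 ('B'): step: R->7, L=3; B->plug->B->R->E->L->C->refl->D->L'->F->R'->C->plug->H
Char 6 ('E'): step: R->0, L->4 (L advanced); E->plug->E->R->C->L->G->refl->E->L'->B->R'->C->plug->H
Char 7 ('D'): step: R->1, L=4; D->plug->D->R->B->L->E->refl->G->L'->C->R'->H->plug->C

C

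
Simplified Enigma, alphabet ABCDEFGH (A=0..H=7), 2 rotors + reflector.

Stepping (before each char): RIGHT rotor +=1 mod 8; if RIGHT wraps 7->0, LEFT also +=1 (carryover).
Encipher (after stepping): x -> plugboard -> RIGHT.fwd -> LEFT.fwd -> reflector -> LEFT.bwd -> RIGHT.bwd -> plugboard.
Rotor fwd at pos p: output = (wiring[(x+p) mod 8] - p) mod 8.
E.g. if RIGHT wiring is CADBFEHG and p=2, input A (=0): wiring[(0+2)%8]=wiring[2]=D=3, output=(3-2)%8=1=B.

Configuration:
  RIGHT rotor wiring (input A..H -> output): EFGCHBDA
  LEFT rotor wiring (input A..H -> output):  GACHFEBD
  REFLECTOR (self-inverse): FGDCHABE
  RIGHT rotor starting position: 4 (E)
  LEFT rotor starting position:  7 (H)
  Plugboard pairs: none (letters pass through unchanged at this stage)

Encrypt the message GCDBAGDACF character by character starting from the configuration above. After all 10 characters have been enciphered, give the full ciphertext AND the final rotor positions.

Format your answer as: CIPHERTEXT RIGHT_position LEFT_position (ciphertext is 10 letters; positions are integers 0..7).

Char 1 ('G'): step: R->5, L=7; G->plug->G->R->F->L->G->refl->B->L'->C->R'->H->plug->H
Char 2 ('C'): step: R->6, L=7; C->plug->C->R->G->L->F->refl->A->L'->E->R'->F->plug->F
Char 3 ('D'): step: R->7, L=7; D->plug->D->R->H->L->C->refl->D->L'->D->R'->E->plug->E
Char 4 ('B'): step: R->0, L->0 (L advanced); B->plug->B->R->F->L->E->refl->H->L'->D->R'->G->plug->G
Char 5 ('A'): step: R->1, L=0; A->plug->A->R->E->L->F->refl->A->L'->B->R'->C->plug->C
Char 6 ('G'): step: R->2, L=0; G->plug->G->R->C->L->C->refl->D->L'->H->R'->D->plug->D
Char 7 ('D'): step: R->3, L=0; D->plug->D->R->A->L->G->refl->B->L'->G->R'->C->plug->C
Char 8 ('A'): step: R->4, L=0; A->plug->A->R->D->L->H->refl->E->L'->F->R'->B->plug->B
Char 9 ('C'): step: R->5, L=0; C->plug->C->R->D->L->H->refl->E->L'->F->R'->G->plug->G
Char 10 ('F'): step: R->6, L=0; F->plug->F->R->E->L->F->refl->A->L'->B->R'->G->plug->G
Final: ciphertext=HFEGCDCBGG, RIGHT=6, LEFT=0

Answer: HFEGCDCBGG 6 0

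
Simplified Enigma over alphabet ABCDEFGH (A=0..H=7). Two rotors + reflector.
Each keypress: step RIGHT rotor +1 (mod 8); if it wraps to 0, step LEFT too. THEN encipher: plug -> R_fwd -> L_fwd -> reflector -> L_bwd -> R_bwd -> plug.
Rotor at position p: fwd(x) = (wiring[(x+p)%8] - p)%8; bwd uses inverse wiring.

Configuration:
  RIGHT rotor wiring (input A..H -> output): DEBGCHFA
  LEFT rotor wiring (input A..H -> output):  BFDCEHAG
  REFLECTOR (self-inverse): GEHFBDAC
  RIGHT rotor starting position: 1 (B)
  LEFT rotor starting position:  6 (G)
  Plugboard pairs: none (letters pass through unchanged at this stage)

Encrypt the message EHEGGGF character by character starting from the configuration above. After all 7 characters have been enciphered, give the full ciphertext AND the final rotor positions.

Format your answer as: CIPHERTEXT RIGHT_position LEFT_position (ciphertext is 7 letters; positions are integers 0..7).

Char 1 ('E'): step: R->2, L=6; E->plug->E->R->D->L->H->refl->C->L'->A->R'->C->plug->C
Char 2 ('H'): step: R->3, L=6; H->plug->H->R->G->L->G->refl->A->L'->B->R'->G->plug->G
Char 3 ('E'): step: R->4, L=6; E->plug->E->R->H->L->B->refl->E->L'->F->R'->G->plug->G
Char 4 ('G'): step: R->5, L=6; G->plug->G->R->B->L->A->refl->G->L'->G->R'->D->plug->D
Char 5 ('G'): step: R->6, L=6; G->plug->G->R->E->L->F->refl->D->L'->C->R'->B->plug->B
Char 6 ('G'): step: R->7, L=6; G->plug->G->R->A->L->C->refl->H->L'->D->R'->F->plug->F
Char 7 ('F'): step: R->0, L->7 (L advanced); F->plug->F->R->H->L->B->refl->E->L'->D->R'->A->plug->A
Final: ciphertext=CGGDBFA, RIGHT=0, LEFT=7

Answer: CGGDBFA 0 7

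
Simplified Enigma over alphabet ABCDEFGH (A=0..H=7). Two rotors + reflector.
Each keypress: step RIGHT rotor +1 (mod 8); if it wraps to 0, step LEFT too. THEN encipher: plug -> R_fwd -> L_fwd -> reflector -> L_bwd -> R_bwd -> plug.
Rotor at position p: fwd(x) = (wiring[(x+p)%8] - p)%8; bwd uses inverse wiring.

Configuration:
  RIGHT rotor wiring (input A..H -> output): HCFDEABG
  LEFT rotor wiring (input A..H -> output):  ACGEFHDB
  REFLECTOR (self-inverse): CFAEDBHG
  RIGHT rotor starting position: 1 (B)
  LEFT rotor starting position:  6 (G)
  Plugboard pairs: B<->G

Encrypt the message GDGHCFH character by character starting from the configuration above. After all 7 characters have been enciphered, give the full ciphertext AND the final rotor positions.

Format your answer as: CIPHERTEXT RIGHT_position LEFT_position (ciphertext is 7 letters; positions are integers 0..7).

Char 1 ('G'): step: R->2, L=6; G->plug->B->R->B->L->D->refl->E->L'->D->R'->A->plug->A
Char 2 ('D'): step: R->3, L=6; D->plug->D->R->G->L->H->refl->G->L'->F->R'->C->plug->C
Char 3 ('G'): step: R->4, L=6; G->plug->B->R->E->L->A->refl->C->L'->C->R'->D->plug->D
Char 4 ('H'): step: R->5, L=6; H->plug->H->R->H->L->B->refl->F->L'->A->R'->F->plug->F
Char 5 ('C'): step: R->6, L=6; C->plug->C->R->B->L->D->refl->E->L'->D->R'->A->plug->A
Char 6 ('F'): step: R->7, L=6; F->plug->F->R->F->L->G->refl->H->L'->G->R'->D->plug->D
Char 7 ('H'): step: R->0, L->7 (L advanced); H->plug->H->R->G->L->A->refl->C->L'->A->R'->F->plug->F
Final: ciphertext=ACDFADF, RIGHT=0, LEFT=7

Answer: ACDFADF 0 7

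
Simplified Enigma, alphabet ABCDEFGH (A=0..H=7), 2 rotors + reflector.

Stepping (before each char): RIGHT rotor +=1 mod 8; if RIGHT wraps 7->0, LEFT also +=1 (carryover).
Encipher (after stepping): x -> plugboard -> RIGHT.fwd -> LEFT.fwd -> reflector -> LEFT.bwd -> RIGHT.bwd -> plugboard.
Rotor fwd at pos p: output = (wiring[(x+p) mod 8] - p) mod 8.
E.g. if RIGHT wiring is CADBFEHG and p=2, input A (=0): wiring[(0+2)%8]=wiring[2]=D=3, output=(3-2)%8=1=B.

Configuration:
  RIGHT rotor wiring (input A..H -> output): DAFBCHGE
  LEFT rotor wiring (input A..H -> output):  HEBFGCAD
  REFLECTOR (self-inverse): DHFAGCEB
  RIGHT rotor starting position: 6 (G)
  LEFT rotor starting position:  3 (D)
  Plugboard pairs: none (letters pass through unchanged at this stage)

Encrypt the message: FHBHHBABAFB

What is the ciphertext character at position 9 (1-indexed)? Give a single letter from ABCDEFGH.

Char 1 ('F'): step: R->7, L=3; F->plug->F->R->D->L->F->refl->C->L'->A->R'->G->plug->G
Char 2 ('H'): step: R->0, L->4 (L advanced); H->plug->H->R->E->L->D->refl->A->L'->F->R'->C->plug->C
Char 3 ('B'): step: R->1, L=4; B->plug->B->R->E->L->D->refl->A->L'->F->R'->F->plug->F
Char 4 ('H'): step: R->2, L=4; H->plug->H->R->G->L->F->refl->C->L'->A->R'->C->plug->C
Char 5 ('H'): step: R->3, L=4; H->plug->H->R->C->L->E->refl->G->L'->B->R'->E->plug->E
Char 6 ('B'): step: R->4, L=4; B->plug->B->R->D->L->H->refl->B->L'->H->R'->E->plug->E
Char 7 ('A'): step: R->5, L=4; A->plug->A->R->C->L->E->refl->G->L'->B->R'->B->plug->B
Char 8 ('B'): step: R->6, L=4; B->plug->B->R->G->L->F->refl->C->L'->A->R'->A->plug->A
Char 9 ('A'): step: R->7, L=4; A->plug->A->R->F->L->A->refl->D->L'->E->R'->B->plug->B

B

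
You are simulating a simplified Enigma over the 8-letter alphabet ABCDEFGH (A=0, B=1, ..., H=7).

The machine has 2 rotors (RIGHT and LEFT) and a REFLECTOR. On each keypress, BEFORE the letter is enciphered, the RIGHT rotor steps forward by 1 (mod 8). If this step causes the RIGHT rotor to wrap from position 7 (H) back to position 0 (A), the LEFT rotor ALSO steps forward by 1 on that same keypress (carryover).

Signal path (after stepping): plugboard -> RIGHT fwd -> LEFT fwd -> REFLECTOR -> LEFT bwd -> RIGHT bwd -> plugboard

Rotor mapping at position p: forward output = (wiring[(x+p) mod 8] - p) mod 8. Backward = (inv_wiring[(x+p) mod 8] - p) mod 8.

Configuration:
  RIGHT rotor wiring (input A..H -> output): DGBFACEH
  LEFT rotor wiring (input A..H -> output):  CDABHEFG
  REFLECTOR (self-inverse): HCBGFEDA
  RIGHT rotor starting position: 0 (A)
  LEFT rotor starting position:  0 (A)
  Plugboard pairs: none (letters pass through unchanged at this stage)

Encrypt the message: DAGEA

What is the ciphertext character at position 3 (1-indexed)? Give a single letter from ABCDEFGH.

Char 1 ('D'): step: R->1, L=0; D->plug->D->R->H->L->G->refl->D->L'->B->R'->E->plug->E
Char 2 ('A'): step: R->2, L=0; A->plug->A->R->H->L->G->refl->D->L'->B->R'->G->plug->G
Char 3 ('G'): step: R->3, L=0; G->plug->G->R->D->L->B->refl->C->L'->A->R'->F->plug->F

F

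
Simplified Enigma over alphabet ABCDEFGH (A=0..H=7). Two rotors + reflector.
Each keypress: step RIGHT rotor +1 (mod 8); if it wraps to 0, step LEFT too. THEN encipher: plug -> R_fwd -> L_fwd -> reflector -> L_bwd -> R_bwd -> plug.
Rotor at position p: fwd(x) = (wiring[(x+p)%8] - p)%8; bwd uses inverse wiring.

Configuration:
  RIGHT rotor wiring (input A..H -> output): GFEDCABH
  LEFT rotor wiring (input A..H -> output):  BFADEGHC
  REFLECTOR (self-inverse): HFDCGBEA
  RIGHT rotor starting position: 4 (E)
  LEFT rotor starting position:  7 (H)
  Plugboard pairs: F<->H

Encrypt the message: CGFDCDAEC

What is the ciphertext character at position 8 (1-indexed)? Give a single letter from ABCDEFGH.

Char 1 ('C'): step: R->5, L=7; C->plug->C->R->C->L->G->refl->E->L'->E->R'->B->plug->B
Char 2 ('G'): step: R->6, L=7; G->plug->G->R->E->L->E->refl->G->L'->C->R'->H->plug->F
Char 3 ('F'): step: R->7, L=7; F->plug->H->R->C->L->G->refl->E->L'->E->R'->E->plug->E
Char 4 ('D'): step: R->0, L->0 (L advanced); D->plug->D->R->D->L->D->refl->C->L'->H->R'->H->plug->F
Char 5 ('C'): step: R->1, L=0; C->plug->C->R->C->L->A->refl->H->L'->G->R'->G->plug->G
Char 6 ('D'): step: R->2, L=0; D->plug->D->R->G->L->H->refl->A->L'->C->R'->A->plug->A
Char 7 ('A'): step: R->3, L=0; A->plug->A->R->A->L->B->refl->F->L'->B->R'->H->plug->F
Char 8 ('E'): step: R->4, L=0; E->plug->E->R->C->L->A->refl->H->L'->G->R'->A->plug->A

A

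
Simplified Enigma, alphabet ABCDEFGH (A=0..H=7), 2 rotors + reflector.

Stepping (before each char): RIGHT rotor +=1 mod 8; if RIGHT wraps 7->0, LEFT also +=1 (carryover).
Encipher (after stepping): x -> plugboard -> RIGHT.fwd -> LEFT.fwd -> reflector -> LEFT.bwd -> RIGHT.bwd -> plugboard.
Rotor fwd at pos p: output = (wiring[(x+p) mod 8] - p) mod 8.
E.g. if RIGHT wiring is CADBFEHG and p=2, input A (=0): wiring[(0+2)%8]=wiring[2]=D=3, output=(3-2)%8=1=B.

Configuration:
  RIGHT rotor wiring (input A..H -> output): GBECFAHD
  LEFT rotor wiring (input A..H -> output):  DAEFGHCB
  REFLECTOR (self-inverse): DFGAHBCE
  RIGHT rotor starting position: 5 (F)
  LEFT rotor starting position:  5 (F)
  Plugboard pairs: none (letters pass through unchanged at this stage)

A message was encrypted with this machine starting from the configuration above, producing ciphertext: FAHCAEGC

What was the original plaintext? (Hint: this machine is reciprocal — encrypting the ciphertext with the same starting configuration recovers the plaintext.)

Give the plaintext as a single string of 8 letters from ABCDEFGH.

Char 1 ('F'): step: R->6, L=5; F->plug->F->R->E->L->D->refl->A->L'->G->R'->E->plug->E
Char 2 ('A'): step: R->7, L=5; A->plug->A->R->E->L->D->refl->A->L'->G->R'->F->plug->F
Char 3 ('H'): step: R->0, L->6 (L advanced); H->plug->H->R->D->L->C->refl->G->L'->E->R'->C->plug->C
Char 4 ('C'): step: R->1, L=6; C->plug->C->R->B->L->D->refl->A->L'->G->R'->F->plug->F
Char 5 ('A'): step: R->2, L=6; A->plug->A->R->C->L->F->refl->B->L'->H->R'->H->plug->H
Char 6 ('E'): step: R->3, L=6; E->plug->E->R->A->L->E->refl->H->L'->F->R'->C->plug->C
Char 7 ('G'): step: R->4, L=6; G->plug->G->R->A->L->E->refl->H->L'->F->R'->F->plug->F
Char 8 ('C'): step: R->5, L=6; C->plug->C->R->G->L->A->refl->D->L'->B->R'->D->plug->D

Answer: EFCFHCFD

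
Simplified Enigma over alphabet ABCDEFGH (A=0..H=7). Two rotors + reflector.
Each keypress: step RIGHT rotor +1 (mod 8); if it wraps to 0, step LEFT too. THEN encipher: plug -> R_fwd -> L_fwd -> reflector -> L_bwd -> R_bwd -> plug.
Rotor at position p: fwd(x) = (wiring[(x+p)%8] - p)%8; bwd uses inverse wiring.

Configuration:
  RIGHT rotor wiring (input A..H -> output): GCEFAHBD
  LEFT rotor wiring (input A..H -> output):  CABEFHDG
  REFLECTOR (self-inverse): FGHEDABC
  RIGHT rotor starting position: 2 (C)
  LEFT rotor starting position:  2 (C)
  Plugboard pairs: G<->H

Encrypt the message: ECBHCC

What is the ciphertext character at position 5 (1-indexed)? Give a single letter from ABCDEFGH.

Char 1 ('E'): step: R->3, L=2; E->plug->E->R->A->L->H->refl->C->L'->B->R'->H->plug->G
Char 2 ('C'): step: R->4, L=2; C->plug->C->R->F->L->E->refl->D->L'->C->R'->E->plug->E
Char 3 ('B'): step: R->5, L=2; B->plug->B->R->E->L->B->refl->G->L'->H->R'->F->plug->F
Char 4 ('H'): step: R->6, L=2; H->plug->G->R->C->L->D->refl->E->L'->F->R'->B->plug->B
Char 5 ('C'): step: R->7, L=2; C->plug->C->R->D->L->F->refl->A->L'->G->R'->E->plug->E

E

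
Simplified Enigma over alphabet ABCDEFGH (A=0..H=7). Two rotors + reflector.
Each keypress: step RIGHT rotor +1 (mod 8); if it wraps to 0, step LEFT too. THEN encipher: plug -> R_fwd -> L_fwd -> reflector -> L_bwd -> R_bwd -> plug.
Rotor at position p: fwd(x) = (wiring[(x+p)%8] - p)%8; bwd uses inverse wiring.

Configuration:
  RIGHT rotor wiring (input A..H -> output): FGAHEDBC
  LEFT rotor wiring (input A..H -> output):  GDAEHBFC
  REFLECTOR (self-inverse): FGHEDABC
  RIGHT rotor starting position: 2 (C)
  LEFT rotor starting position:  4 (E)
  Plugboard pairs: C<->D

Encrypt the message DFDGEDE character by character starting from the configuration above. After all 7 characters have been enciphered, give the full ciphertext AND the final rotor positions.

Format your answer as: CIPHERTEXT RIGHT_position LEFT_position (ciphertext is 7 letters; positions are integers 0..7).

Char 1 ('D'): step: R->3, L=4; D->plug->C->R->A->L->D->refl->E->L'->G->R'->D->plug->C
Char 2 ('F'): step: R->4, L=4; F->plug->F->R->C->L->B->refl->G->L'->D->R'->H->plug->H
Char 3 ('D'): step: R->5, L=4; D->plug->C->R->F->L->H->refl->C->L'->E->R'->B->plug->B
Char 4 ('G'): step: R->6, L=4; G->plug->G->R->G->L->E->refl->D->L'->A->R'->D->plug->C
Char 5 ('E'): step: R->7, L=4; E->plug->E->R->A->L->D->refl->E->L'->G->R'->B->plug->B
Char 6 ('D'): step: R->0, L->5 (L advanced); D->plug->C->R->A->L->E->refl->D->L'->F->R'->A->plug->A
Char 7 ('E'): step: R->1, L=5; E->plug->E->R->C->L->F->refl->A->L'->B->R'->G->plug->G
Final: ciphertext=CHBCBAG, RIGHT=1, LEFT=5

Answer: CHBCBAG 1 5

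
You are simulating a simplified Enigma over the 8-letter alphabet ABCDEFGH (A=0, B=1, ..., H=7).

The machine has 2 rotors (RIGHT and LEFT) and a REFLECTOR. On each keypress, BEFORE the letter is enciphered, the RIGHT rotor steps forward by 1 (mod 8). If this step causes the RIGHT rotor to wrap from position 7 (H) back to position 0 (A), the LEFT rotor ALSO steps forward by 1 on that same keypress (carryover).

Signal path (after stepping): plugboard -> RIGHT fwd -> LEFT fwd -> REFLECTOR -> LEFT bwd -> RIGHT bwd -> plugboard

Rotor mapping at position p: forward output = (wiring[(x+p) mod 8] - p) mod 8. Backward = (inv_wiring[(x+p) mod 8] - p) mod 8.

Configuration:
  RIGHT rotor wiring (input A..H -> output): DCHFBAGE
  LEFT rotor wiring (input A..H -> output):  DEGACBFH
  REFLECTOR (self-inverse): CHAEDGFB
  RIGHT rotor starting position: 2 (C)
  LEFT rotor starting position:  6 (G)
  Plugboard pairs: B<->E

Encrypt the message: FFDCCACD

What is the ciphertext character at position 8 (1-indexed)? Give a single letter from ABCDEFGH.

Char 1 ('F'): step: R->3, L=6; F->plug->F->R->A->L->H->refl->B->L'->B->R'->E->plug->B
Char 2 ('F'): step: R->4, L=6; F->plug->F->R->G->L->E->refl->D->L'->H->R'->E->plug->B
Char 3 ('D'): step: R->5, L=6; D->plug->D->R->G->L->E->refl->D->L'->H->R'->C->plug->C
Char 4 ('C'): step: R->6, L=6; C->plug->C->R->F->L->C->refl->A->L'->E->R'->D->plug->D
Char 5 ('C'): step: R->7, L=6; C->plug->C->R->D->L->G->refl->F->L'->C->R'->F->plug->F
Char 6 ('A'): step: R->0, L->7 (L advanced); A->plug->A->R->D->L->H->refl->B->L'->E->R'->H->plug->H
Char 7 ('C'): step: R->1, L=7; C->plug->C->R->E->L->B->refl->H->L'->D->R'->G->plug->G
Char 8 ('D'): step: R->2, L=7; D->plug->D->R->G->L->C->refl->A->L'->A->R'->H->plug->H

H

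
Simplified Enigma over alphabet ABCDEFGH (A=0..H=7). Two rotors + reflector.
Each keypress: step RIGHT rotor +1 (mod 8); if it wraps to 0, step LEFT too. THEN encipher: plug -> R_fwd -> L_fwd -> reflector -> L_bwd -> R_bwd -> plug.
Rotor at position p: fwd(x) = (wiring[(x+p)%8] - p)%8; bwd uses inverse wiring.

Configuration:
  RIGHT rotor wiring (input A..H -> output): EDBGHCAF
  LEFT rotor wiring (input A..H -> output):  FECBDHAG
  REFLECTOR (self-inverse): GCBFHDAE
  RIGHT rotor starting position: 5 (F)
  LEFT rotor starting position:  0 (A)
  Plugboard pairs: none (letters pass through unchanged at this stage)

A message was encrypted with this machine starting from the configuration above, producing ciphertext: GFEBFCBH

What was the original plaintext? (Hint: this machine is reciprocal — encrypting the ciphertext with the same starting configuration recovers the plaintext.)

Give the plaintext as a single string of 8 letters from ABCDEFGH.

Answer: DCHDHDEF

Derivation:
Char 1 ('G'): step: R->6, L=0; G->plug->G->R->B->L->E->refl->H->L'->F->R'->D->plug->D
Char 2 ('F'): step: R->7, L=0; F->plug->F->R->A->L->F->refl->D->L'->E->R'->C->plug->C
Char 3 ('E'): step: R->0, L->1 (L advanced); E->plug->E->R->H->L->E->refl->H->L'->F->R'->H->plug->H
Char 4 ('B'): step: R->1, L=1; B->plug->B->R->A->L->D->refl->F->L'->G->R'->D->plug->D
Char 5 ('F'): step: R->2, L=1; F->plug->F->R->D->L->C->refl->B->L'->B->R'->H->plug->H
Char 6 ('C'): step: R->3, L=1; C->plug->C->R->H->L->E->refl->H->L'->F->R'->D->plug->D
Char 7 ('B'): step: R->4, L=1; B->plug->B->R->G->L->F->refl->D->L'->A->R'->E->plug->E
Char 8 ('H'): step: R->5, L=1; H->plug->H->R->C->L->A->refl->G->L'->E->R'->F->plug->F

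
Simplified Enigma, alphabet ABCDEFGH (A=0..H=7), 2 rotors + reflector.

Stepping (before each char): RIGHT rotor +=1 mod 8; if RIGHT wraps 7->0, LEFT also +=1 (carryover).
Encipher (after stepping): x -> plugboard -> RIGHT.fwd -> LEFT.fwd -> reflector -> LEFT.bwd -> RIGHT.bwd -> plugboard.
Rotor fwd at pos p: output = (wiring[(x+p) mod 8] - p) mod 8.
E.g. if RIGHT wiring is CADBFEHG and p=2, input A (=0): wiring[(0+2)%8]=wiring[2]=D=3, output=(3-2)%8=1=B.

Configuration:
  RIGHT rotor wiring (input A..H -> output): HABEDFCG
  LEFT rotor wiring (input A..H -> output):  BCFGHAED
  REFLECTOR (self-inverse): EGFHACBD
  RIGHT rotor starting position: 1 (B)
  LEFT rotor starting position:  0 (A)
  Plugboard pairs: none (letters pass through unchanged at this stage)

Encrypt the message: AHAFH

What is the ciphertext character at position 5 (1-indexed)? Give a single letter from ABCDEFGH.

Char 1 ('A'): step: R->2, L=0; A->plug->A->R->H->L->D->refl->H->L'->E->R'->F->plug->F
Char 2 ('H'): step: R->3, L=0; H->plug->H->R->G->L->E->refl->A->L'->F->R'->G->plug->G
Char 3 ('A'): step: R->4, L=0; A->plug->A->R->H->L->D->refl->H->L'->E->R'->F->plug->F
Char 4 ('F'): step: R->5, L=0; F->plug->F->R->E->L->H->refl->D->L'->H->R'->G->plug->G
Char 5 ('H'): step: R->6, L=0; H->plug->H->R->H->L->D->refl->H->L'->E->R'->A->plug->A

A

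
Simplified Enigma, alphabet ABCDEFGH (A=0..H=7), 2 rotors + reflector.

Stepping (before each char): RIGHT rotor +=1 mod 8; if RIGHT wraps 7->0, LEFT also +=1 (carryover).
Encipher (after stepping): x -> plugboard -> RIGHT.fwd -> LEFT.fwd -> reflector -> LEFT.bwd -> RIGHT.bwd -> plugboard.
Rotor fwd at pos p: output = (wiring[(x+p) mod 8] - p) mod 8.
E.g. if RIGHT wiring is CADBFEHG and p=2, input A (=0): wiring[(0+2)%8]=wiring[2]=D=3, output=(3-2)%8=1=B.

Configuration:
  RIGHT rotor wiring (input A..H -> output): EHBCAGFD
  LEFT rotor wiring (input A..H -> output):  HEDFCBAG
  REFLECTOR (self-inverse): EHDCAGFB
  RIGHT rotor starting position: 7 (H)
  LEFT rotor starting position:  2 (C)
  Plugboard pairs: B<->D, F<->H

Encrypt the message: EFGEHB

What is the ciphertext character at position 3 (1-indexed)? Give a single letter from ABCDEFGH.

Char 1 ('E'): step: R->0, L->3 (L advanced); E->plug->E->R->A->L->C->refl->D->L'->E->R'->A->plug->A
Char 2 ('F'): step: R->1, L=3; F->plug->H->R->D->L->F->refl->G->L'->C->R'->G->plug->G
Char 3 ('G'): step: R->2, L=3; G->plug->G->R->C->L->G->refl->F->L'->D->R'->E->plug->E

E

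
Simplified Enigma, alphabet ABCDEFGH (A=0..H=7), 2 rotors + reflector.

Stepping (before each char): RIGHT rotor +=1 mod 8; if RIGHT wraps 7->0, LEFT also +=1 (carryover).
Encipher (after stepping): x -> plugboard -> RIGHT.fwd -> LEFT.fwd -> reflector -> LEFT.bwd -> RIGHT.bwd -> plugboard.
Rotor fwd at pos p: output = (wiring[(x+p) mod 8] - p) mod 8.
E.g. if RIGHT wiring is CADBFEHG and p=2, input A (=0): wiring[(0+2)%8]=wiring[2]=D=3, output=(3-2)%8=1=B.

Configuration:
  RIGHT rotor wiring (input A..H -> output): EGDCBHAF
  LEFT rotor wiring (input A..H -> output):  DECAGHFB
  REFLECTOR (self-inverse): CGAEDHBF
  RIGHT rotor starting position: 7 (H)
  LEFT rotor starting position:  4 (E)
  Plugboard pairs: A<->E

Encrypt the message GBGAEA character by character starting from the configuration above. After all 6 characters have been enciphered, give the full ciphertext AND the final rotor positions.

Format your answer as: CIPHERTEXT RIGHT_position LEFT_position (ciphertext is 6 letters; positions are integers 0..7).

Answer: AAABCC 5 5

Derivation:
Char 1 ('G'): step: R->0, L->5 (L advanced); G->plug->G->R->A->L->C->refl->A->L'->B->R'->E->plug->A
Char 2 ('B'): step: R->1, L=5; B->plug->B->R->C->L->E->refl->D->L'->G->R'->E->plug->A
Char 3 ('G'): step: R->2, L=5; G->plug->G->R->C->L->E->refl->D->L'->G->R'->E->plug->A
Char 4 ('A'): step: R->3, L=5; A->plug->E->R->C->L->E->refl->D->L'->G->R'->B->plug->B
Char 5 ('E'): step: R->4, L=5; E->plug->A->R->F->L->F->refl->H->L'->E->R'->C->plug->C
Char 6 ('A'): step: R->5, L=5; A->plug->E->R->B->L->A->refl->C->L'->A->R'->C->plug->C
Final: ciphertext=AAABCC, RIGHT=5, LEFT=5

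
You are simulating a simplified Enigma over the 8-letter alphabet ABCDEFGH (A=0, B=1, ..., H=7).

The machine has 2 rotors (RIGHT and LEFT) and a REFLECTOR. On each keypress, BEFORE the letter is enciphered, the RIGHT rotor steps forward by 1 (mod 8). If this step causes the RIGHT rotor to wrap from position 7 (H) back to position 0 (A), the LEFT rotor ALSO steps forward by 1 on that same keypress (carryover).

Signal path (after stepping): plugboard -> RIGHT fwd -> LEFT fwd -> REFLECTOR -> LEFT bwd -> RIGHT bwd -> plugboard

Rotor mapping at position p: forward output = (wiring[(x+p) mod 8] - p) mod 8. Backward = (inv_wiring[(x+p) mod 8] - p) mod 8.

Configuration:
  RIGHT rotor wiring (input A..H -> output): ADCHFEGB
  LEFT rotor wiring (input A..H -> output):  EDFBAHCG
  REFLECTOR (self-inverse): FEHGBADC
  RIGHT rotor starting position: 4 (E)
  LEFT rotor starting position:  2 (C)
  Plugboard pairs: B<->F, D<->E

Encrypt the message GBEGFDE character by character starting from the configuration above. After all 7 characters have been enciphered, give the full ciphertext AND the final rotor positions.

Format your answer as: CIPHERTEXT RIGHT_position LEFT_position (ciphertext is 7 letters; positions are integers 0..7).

Char 1 ('G'): step: R->5, L=2; G->plug->G->R->C->L->G->refl->D->L'->A->R'->H->plug->H
Char 2 ('B'): step: R->6, L=2; B->plug->F->R->B->L->H->refl->C->L'->G->R'->H->plug->H
Char 3 ('E'): step: R->7, L=2; E->plug->D->R->D->L->F->refl->A->L'->E->R'->C->plug->C
Char 4 ('G'): step: R->0, L->3 (L advanced); G->plug->G->R->G->L->A->refl->F->L'->B->R'->H->plug->H
Char 5 ('F'): step: R->1, L=3; F->plug->B->R->B->L->F->refl->A->L'->G->R'->C->plug->C
Char 6 ('D'): step: R->2, L=3; D->plug->E->R->E->L->D->refl->G->L'->A->R'->A->plug->A
Char 7 ('E'): step: R->3, L=3; E->plug->D->R->D->L->H->refl->C->L'->H->R'->H->plug->H
Final: ciphertext=HHCHCAH, RIGHT=3, LEFT=3

Answer: HHCHCAH 3 3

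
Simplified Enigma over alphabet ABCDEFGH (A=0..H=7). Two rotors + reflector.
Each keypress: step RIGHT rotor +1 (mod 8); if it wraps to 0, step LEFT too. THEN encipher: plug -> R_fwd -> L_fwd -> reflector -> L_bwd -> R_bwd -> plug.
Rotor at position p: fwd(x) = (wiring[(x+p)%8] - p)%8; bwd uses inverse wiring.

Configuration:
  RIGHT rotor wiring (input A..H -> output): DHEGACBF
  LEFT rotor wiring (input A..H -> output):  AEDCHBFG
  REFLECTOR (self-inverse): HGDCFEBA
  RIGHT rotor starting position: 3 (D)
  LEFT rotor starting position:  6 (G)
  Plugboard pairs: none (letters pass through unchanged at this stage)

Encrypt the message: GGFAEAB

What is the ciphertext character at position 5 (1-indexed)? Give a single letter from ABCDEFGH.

Char 1 ('G'): step: R->4, L=6; G->plug->G->R->A->L->H->refl->A->L'->B->R'->D->plug->D
Char 2 ('G'): step: R->5, L=6; G->plug->G->R->B->L->A->refl->H->L'->A->R'->C->plug->C
Char 3 ('F'): step: R->6, L=6; F->plug->F->R->A->L->H->refl->A->L'->B->R'->D->plug->D
Char 4 ('A'): step: R->7, L=6; A->plug->A->R->G->L->B->refl->G->L'->D->R'->G->plug->G
Char 5 ('E'): step: R->0, L->7 (L advanced); E->plug->E->R->A->L->H->refl->A->L'->F->R'->H->plug->H

H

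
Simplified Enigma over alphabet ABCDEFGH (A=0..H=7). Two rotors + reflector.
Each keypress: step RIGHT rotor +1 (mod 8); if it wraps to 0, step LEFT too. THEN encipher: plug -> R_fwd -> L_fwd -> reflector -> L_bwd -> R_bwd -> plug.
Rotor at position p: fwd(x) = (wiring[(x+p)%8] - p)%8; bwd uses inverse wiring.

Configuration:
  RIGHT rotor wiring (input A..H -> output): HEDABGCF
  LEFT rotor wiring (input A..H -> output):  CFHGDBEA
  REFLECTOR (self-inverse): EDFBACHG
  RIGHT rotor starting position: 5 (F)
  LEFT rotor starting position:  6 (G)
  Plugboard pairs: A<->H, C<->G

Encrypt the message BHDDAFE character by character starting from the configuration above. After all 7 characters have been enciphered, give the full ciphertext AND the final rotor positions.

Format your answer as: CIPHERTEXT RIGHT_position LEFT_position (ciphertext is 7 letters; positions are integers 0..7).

Answer: HEEFDEH 4 7

Derivation:
Char 1 ('B'): step: R->6, L=6; B->plug->B->R->H->L->D->refl->B->L'->E->R'->A->plug->H
Char 2 ('H'): step: R->7, L=6; H->plug->A->R->G->L->F->refl->C->L'->B->R'->E->plug->E
Char 3 ('D'): step: R->0, L->7 (L advanced); D->plug->D->R->A->L->B->refl->D->L'->B->R'->E->plug->E
Char 4 ('D'): step: R->1, L=7; D->plug->D->R->A->L->B->refl->D->L'->B->R'->F->plug->F
Char 5 ('A'): step: R->2, L=7; A->plug->H->R->C->L->G->refl->H->L'->E->R'->D->plug->D
Char 6 ('F'): step: R->3, L=7; F->plug->F->R->E->L->H->refl->G->L'->C->R'->E->plug->E
Char 7 ('E'): step: R->4, L=7; E->plug->E->R->D->L->A->refl->E->L'->F->R'->A->plug->H
Final: ciphertext=HEEFDEH, RIGHT=4, LEFT=7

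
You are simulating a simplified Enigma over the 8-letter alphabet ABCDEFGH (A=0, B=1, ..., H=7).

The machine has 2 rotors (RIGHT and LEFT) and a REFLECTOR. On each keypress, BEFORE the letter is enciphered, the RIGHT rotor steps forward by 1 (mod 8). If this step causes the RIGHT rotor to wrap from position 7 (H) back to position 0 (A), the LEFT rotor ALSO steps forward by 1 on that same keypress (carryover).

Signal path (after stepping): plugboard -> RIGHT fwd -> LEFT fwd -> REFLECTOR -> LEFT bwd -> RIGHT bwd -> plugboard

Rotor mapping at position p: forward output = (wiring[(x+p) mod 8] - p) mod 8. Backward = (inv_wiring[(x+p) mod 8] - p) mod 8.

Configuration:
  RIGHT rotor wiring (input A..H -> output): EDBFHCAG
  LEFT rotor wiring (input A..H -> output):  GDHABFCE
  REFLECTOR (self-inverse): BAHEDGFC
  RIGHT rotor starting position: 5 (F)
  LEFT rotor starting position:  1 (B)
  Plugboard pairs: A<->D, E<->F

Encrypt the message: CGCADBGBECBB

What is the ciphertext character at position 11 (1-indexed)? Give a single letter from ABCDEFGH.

Char 1 ('C'): step: R->6, L=1; C->plug->C->R->G->L->D->refl->E->L'->E->R'->H->plug->H
Char 2 ('G'): step: R->7, L=1; G->plug->G->R->D->L->A->refl->B->L'->F->R'->B->plug->B
Char 3 ('C'): step: R->0, L->2 (L advanced); C->plug->C->R->B->L->G->refl->F->L'->A->R'->G->plug->G
Char 4 ('A'): step: R->1, L=2; A->plug->D->R->G->L->E->refl->D->L'->D->R'->H->plug->H
Char 5 ('D'): step: R->2, L=2; D->plug->A->R->H->L->B->refl->A->L'->E->R'->F->plug->E
Char 6 ('B'): step: R->3, L=2; B->plug->B->R->E->L->A->refl->B->L'->H->R'->C->plug->C
Char 7 ('G'): step: R->4, L=2; G->plug->G->R->F->L->C->refl->H->L'->C->R'->D->plug->A
Char 8 ('B'): step: R->5, L=2; B->plug->B->R->D->L->D->refl->E->L'->G->R'->E->plug->F
Char 9 ('E'): step: R->6, L=2; E->plug->F->R->H->L->B->refl->A->L'->E->R'->H->plug->H
Char 10 ('C'): step: R->7, L=2; C->plug->C->R->E->L->A->refl->B->L'->H->R'->A->plug->D
Char 11 ('B'): step: R->0, L->3 (L advanced); B->plug->B->R->D->L->H->refl->C->L'->C->R'->F->plug->E

E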